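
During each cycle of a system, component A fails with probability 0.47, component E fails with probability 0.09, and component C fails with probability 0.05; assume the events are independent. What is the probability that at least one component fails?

0.541815

Since the events are independent, P(none) is the product of the individual non-occurrence probabilities.
P(none) = (1 − 0.47) × (1 − 0.09) × (1 − 0.05) = 0.53 × 0.91 × 0.95 = 0.458185
P(at least one) = 1 − 0.458185 = 0.541815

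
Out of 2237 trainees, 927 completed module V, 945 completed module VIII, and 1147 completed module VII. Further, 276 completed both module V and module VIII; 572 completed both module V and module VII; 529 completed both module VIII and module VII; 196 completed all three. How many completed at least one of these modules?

1838

Using inclusion–exclusion:
|union| = 927 + 945 + 1147 − 276 − 572 − 529 + 196 = 1838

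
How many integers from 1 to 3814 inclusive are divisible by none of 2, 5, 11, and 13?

1280

Apply inclusion-exclusion:
1907 + 762 + 346 + 293 − 381 − 173 − 146 − 69 − 58 − 26 + 34 + 29 + 13 + 5 − 2 = 2534
3814 − 2534 = 1280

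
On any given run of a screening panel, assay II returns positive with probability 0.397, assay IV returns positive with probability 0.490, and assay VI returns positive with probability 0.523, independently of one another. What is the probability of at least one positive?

0.85330819

P(none) = (1 − 0.397) × (1 − 0.490) × (1 − 0.523) = 0.603 × 0.510 × 0.477 = 0.14669181
P(at least one) = 1 − 0.14669181 = 0.85330819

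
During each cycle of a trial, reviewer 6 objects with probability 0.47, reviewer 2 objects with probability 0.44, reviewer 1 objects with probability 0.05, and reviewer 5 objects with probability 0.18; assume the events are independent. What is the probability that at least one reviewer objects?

0.7687928

Since the events are independent, P(none) is the product of the individual non-occurrence probabilities.
P(none) = (1 − 0.47) × (1 − 0.44) × (1 − 0.05) × (1 − 0.18) = 0.53 × 0.56 × 0.95 × 0.82 = 0.2312072
P(at least one) = 1 − 0.2312072 = 0.7687928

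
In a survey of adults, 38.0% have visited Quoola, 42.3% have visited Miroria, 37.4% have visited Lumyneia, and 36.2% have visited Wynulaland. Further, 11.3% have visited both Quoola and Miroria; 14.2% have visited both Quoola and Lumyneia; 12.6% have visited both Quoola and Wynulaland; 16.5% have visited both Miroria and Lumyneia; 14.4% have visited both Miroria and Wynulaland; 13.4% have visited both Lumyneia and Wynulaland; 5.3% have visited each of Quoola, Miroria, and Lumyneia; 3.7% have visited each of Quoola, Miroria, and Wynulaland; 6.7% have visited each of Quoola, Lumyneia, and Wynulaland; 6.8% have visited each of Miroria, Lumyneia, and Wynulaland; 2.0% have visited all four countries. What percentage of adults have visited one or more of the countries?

P(union) = 38.0 + 42.3 + 37.4 + 36.2 − 11.3 − 14.2 − 12.6 − 16.5 − 14.4 − 13.4 + 5.3 + 3.7 + 6.7 + 6.8 − 2.0 = 92.0%

92.0%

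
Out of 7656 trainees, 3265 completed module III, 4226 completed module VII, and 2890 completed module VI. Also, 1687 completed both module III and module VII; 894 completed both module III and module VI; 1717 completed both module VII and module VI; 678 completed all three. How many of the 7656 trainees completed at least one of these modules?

6761

Using inclusion–exclusion:
|at least one| = 3265 + 4226 + 2890 − 1687 − 894 − 1717 + 678 = 6761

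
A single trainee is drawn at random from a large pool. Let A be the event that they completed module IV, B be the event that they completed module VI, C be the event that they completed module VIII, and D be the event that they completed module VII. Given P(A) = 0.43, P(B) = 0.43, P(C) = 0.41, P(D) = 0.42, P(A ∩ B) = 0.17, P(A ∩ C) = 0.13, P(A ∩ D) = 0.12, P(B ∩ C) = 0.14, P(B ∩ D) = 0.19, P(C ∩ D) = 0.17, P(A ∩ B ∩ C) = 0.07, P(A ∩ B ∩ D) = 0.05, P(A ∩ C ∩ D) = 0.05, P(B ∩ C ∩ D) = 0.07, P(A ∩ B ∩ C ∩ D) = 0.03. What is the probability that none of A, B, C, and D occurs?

0.02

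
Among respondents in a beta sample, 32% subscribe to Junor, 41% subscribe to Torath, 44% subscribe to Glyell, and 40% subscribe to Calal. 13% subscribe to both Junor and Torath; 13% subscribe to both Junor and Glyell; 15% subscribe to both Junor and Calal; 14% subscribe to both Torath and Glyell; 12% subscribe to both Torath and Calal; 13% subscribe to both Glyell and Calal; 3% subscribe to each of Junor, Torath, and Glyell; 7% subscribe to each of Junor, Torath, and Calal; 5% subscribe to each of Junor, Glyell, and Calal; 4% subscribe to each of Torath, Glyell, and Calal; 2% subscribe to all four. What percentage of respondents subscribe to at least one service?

94%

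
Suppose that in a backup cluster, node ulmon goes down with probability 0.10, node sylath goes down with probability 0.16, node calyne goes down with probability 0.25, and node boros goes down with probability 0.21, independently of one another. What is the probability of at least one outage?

0.55207

P(none) = (1 − 0.10) × (1 − 0.16) × (1 − 0.25) × (1 − 0.21) = 0.90 × 0.84 × 0.75 × 0.79 = 0.44793
P(at least one) = 1 − 0.44793 = 0.55207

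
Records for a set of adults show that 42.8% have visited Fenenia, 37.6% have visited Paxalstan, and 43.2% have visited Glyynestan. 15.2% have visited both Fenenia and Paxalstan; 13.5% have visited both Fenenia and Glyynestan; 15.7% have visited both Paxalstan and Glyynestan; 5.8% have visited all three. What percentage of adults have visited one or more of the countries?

85.0%

Apply inclusion-exclusion:
P(≥1) = 42.8 + 37.6 + 43.2 − 15.2 − 13.5 − 15.7 + 5.8 = 85.0%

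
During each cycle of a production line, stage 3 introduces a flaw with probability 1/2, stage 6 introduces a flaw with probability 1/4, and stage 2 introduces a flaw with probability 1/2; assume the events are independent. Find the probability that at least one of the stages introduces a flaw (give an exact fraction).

13/16

Since the events are independent, P(none) is the product of the individual non-occurrence probabilities.
P(none) = (1 − 1/2) × (1 − 1/4) × (1 − 1/2) = 1/2 × 3/4 × 1/2 = 3/16
P(at least one) = 1 − 3/16 = 13/16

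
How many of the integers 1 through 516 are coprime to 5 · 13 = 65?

⌊516/5⌋ + ⌊516/13⌋ − ⌊516/65⌋ = 103 + 39 − 7 = 135
516 − 135 = 381

381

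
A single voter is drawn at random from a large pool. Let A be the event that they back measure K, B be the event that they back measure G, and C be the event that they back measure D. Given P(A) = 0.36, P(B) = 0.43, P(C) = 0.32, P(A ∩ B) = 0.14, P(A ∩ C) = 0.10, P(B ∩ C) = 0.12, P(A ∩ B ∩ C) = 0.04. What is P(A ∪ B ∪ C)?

0.79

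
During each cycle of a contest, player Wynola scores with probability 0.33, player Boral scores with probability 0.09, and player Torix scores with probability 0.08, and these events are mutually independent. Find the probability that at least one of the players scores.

Since the events are independent, P(none) is the product of the individual non-occurrence probabilities.
P(none) = (1 − 0.33) × (1 − 0.09) × (1 − 0.08) = 0.67 × 0.91 × 0.92 = 0.560924
P(at least one) = 1 − 0.560924 = 0.439076

0.439076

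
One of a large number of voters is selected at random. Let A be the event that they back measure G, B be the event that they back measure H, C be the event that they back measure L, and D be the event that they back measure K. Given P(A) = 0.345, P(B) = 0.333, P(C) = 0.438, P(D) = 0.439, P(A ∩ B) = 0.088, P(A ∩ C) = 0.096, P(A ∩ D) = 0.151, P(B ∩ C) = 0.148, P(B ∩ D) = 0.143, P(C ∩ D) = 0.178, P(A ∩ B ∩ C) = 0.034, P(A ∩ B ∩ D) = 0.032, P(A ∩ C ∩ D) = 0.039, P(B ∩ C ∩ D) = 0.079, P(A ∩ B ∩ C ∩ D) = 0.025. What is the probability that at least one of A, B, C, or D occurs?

P(A ∪ B ∪ C ∪ D) = 0.345 + 0.333 + 0.438 + 0.439 − 0.088 − 0.096 − 0.151 − 0.148 − 0.143 − 0.178 + 0.034 + 0.032 + 0.039 + 0.079 − 0.025 = 0.910

0.910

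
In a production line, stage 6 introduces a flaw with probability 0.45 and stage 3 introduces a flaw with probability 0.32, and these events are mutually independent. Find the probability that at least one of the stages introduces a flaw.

Since the events are independent, P(none) is the product of the individual non-occurrence probabilities.
P(none) = (1 − 0.45) × (1 − 0.32) = 0.55 × 0.68 = 0.374
P(at least one) = 1 − 0.374 = 0.626

0.626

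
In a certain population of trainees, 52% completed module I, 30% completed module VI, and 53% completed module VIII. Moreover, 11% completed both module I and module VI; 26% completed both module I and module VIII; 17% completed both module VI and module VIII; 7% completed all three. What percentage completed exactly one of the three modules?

48%

Using the inclusion–exclusion count for exactly one event:
P(exactly one) = 52 + 30 + 53 − 2·11 − 2·26 − 2·17 + 3·7 = 48%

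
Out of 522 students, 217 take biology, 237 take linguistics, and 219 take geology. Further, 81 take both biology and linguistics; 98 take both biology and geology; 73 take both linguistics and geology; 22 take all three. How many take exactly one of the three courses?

235

N(exactly one) = 217 + 237 + 219 − 2·81 − 2·98 − 2·73 + 3·22 = 235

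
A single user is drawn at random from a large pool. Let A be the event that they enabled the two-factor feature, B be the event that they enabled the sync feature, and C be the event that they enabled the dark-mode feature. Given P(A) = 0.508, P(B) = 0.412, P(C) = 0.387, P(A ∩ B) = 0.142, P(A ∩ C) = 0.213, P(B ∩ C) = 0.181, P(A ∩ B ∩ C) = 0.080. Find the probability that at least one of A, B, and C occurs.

0.851

P(A ∪ B ∪ C) = 0.508 + 0.412 + 0.387 − 0.142 − 0.213 − 0.181 + 0.080 = 0.851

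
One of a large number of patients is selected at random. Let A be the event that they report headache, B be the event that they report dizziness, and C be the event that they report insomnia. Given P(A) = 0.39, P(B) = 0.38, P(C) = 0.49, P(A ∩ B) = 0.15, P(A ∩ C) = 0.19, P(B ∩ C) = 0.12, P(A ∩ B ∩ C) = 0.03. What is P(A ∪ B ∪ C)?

Using inclusion–exclusion:
P(A ∪ B ∪ C) = 0.39 + 0.38 + 0.49 − 0.15 − 0.19 − 0.12 + 0.03 = 0.83

0.83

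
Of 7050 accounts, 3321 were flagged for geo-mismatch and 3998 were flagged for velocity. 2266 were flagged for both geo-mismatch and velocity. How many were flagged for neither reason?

N(≥1) = 3321 + 3998 − 2266 = 5053
None: 7050 − 5053 = 1997

1997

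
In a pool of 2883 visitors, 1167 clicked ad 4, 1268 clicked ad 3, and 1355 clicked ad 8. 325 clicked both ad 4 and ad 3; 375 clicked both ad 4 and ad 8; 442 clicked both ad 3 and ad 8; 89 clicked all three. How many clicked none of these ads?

146

Using inclusion–exclusion:
|at least one| = 1167 + 1268 + 1355 − 325 − 375 − 442 + 89 = 2737
None: 2883 − 2737 = 146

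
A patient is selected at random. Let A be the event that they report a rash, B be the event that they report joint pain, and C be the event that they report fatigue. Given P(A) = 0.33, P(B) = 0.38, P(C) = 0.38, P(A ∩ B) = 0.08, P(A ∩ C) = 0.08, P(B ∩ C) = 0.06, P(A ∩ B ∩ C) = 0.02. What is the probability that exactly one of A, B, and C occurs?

0.71

By inclusion–exclusion (exactly-one form):
P(exactly one) = 0.33 + 0.38 + 0.38 − 2·0.08 − 2·0.08 − 2·0.06 + 3·0.02 = 0.71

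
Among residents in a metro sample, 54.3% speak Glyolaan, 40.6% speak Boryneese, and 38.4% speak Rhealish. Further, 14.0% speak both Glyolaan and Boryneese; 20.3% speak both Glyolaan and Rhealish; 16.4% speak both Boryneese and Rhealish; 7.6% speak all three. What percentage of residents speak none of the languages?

P(at least one) = 54.3 + 40.6 + 38.4 − 14.0 − 20.3 − 16.4 + 7.6 = 90.2%
P(none) = 100% − 90.2% = 9.8%

9.8%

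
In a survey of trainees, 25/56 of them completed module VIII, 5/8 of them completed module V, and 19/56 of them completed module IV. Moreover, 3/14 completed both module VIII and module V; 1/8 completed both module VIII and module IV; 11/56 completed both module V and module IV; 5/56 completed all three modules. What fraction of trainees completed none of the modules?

1/28

Inclusion–exclusion gives
P(union) = 25/56 + 5/8 + 19/56 − 3/14 − 1/8 − 11/56 + 5/56 = 27/28
P(none) = 1 − 27/28 = 1/28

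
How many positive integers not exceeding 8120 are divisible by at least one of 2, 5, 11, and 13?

5395

floor(8120/2) + floor(8120/5) + floor(8120/11) + floor(8120/13) − floor(8120/10) − floor(8120/22) − floor(8120/26) − floor(8120/55) − floor(8120/65) − floor(8120/143) + floor(8120/110) + floor(8120/130) + floor(8120/286) + floor(8120/715) − floor(8120/1430) = 4060 + 1624 + 738 + 624 − 812 − 369 − 312 − 147 − 124 − 56 + 73 + 62 + 28 + 11 − 5 = 5395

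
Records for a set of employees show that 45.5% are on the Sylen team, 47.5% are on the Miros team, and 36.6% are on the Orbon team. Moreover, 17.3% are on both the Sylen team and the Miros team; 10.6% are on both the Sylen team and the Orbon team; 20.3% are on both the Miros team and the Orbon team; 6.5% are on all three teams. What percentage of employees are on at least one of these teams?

87.9%

Apply inclusion-exclusion:
P(at least one) = 45.5 + 47.5 + 36.6 − 17.3 − 10.6 − 20.3 + 6.5 = 87.9%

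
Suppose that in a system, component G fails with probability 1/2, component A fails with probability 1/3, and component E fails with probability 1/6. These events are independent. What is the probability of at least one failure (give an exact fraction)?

13/18

Independence gives P(none) = ∏(1 − pᵢ).
P(none) = (1 − 1/2) × (1 − 1/3) × (1 − 1/6) = 1/2 × 2/3 × 5/6 = 5/18
P(at least one) = 1 − 5/18 = 13/18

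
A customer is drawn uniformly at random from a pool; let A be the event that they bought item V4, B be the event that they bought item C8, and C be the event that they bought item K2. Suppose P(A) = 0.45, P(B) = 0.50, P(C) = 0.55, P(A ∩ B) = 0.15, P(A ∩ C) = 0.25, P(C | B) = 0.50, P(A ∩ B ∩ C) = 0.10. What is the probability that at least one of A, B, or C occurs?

P(B ∩ C) = P(B)·P(C|B) = 0.50 × 0.50 = 0.25
Inclusion–exclusion gives
P(A ∪ B ∪ C) = 0.45 + 0.50 + 0.55 − 0.15 − 0.25 − 0.25 + 0.10 = 0.95

0.95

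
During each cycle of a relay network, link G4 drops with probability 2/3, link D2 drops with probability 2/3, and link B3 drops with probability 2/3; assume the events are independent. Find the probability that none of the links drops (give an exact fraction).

1/27

Since the events are independent, P(none) is the product of the individual non-occurrence probabilities.
P(none) = (1 − 2/3) × (1 − 2/3) × (1 − 2/3) = 1/3 × 1/3 × 1/3 = 1/27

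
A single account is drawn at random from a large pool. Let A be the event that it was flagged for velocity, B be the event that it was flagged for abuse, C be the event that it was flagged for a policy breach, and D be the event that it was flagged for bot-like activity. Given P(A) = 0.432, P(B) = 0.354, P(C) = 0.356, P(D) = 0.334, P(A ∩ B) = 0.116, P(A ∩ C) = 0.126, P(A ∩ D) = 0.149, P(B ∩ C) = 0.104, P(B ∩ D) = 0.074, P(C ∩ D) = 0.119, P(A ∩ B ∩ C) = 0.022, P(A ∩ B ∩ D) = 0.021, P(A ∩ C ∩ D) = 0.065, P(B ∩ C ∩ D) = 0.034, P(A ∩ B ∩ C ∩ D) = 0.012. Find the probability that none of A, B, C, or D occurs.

0.082

P(A ∪ B ∪ C ∪ D) = 0.432 + 0.354 + 0.356 + 0.334 − 0.116 − 0.126 − 0.149 − 0.104 − 0.074 − 0.119 + 0.022 + 0.021 + 0.065 + 0.034 − 0.012 = 0.918
P(none) = 1 − 0.918 = 0.082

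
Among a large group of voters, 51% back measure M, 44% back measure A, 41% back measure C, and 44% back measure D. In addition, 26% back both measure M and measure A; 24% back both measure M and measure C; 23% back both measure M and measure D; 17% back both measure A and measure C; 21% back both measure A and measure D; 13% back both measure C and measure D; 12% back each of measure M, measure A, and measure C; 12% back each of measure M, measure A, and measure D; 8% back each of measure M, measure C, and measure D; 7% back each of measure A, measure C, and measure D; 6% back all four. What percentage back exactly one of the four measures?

25%

P(exactly one) = 51 + 44 + 41 + 44 − 2·26 − 2·24 − 2·23 − 2·17 − 2·21 − 2·13 + 3·12 + 3·12 + 3·8 + 3·7 − 4·6 = 25%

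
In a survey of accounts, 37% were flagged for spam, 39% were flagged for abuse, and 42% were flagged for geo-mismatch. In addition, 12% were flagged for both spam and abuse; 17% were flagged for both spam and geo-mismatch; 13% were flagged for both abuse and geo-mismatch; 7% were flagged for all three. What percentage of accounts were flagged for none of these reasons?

P(at least one) = 37 + 39 + 42 − 12 − 17 − 13 + 7 = 83%
P(none) = 100% − 83% = 17%

17%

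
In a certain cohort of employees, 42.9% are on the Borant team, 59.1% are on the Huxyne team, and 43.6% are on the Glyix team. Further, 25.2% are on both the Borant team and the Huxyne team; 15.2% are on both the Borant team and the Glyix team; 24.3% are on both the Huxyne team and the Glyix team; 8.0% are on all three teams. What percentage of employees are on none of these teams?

By inclusion-exclusion,
P(at least one) = 42.9 + 59.1 + 43.6 − 25.2 − 15.2 − 24.3 + 8.0 = 88.9%
P(none) = 100% − 88.9% = 11.1%

11.1%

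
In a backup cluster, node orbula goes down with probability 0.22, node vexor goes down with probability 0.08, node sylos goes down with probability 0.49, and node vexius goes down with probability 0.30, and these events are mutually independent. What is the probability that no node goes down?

0.2561832

Independence gives P(none) = ∏(1 − pᵢ).
P(none) = (1 − 0.22) × (1 − 0.08) × (1 − 0.49) × (1 − 0.30) = 0.78 × 0.92 × 0.51 × 0.70 = 0.2561832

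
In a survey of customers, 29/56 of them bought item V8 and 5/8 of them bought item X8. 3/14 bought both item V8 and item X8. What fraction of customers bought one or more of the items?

P(≥1) = 29/56 + 5/8 − 3/14 = 13/14

13/14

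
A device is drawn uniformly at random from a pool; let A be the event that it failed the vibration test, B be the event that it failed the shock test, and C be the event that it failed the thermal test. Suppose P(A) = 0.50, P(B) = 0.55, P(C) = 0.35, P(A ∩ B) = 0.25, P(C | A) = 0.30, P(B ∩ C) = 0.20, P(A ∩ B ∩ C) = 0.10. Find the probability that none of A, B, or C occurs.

P(A ∩ C) = P(A)·P(C|A) = 0.50 × 0.30 = 0.15
P(A ∪ B ∪ C) = 0.50 + 0.55 + 0.35 − 0.25 − 0.15 − 0.20 + 0.10 = 0.90
P(none) = 1 − 0.90 = 0.10

0.10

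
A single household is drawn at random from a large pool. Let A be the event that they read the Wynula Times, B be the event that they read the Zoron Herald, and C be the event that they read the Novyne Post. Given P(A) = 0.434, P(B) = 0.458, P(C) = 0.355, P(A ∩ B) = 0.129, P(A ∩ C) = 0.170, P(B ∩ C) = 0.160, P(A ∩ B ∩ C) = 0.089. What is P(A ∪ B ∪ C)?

0.877

Apply inclusion-exclusion:
P(A ∪ B ∪ C) = 0.434 + 0.458 + 0.355 − 0.129 − 0.170 − 0.160 + 0.089 = 0.877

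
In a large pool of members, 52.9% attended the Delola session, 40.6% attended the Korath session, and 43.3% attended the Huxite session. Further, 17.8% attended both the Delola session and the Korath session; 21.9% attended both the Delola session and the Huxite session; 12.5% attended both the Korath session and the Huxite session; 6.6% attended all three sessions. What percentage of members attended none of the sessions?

8.8%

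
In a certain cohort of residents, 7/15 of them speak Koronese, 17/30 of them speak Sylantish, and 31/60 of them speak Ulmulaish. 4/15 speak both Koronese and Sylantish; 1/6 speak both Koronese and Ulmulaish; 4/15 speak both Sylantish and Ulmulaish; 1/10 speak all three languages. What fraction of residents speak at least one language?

19/20

Apply inclusion-exclusion:
P(union) = 7/15 + 17/30 + 31/60 − 4/15 − 1/6 − 4/15 + 1/10 = 19/20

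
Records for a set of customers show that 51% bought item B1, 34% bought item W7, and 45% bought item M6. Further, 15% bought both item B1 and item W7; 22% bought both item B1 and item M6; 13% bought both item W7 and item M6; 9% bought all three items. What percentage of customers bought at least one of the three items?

89%

P(at least one) = 51 + 34 + 45 − 15 − 22 − 13 + 9 = 89%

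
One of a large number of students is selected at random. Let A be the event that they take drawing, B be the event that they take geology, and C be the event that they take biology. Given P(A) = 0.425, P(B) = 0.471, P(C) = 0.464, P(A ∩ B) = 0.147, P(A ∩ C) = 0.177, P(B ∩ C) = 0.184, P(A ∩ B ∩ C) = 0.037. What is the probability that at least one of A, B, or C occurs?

Inclusion–exclusion gives
P(A ∪ B ∪ C) = 0.425 + 0.471 + 0.464 − 0.147 − 0.177 − 0.184 + 0.037 = 0.889

0.889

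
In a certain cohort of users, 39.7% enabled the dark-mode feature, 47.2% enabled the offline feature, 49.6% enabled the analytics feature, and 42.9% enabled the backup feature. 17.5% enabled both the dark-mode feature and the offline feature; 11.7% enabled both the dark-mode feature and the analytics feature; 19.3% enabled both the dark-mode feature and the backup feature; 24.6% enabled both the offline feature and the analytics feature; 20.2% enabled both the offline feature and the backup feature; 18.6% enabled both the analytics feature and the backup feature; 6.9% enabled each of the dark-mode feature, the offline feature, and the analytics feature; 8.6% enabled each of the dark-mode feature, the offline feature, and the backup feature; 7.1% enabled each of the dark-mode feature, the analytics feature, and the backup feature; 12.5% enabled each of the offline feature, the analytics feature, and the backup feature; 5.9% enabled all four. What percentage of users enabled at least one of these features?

P(at least one) = 39.7 + 47.2 + 49.6 + 42.9 − 17.5 − 11.7 − 19.3 − 24.6 − 20.2 − 18.6 + 6.9 + 8.6 + 7.1 + 12.5 − 5.9 = 96.7%

96.7%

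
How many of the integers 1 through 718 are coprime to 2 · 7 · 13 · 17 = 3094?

268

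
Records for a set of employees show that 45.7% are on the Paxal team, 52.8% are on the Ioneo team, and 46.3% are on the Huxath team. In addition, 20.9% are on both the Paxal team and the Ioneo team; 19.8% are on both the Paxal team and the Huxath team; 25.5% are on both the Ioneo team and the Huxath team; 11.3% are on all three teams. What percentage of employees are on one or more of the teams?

89.9%

P(≥1) = 45.7 + 52.8 + 46.3 − 20.9 − 19.8 − 25.5 + 11.3 = 89.9%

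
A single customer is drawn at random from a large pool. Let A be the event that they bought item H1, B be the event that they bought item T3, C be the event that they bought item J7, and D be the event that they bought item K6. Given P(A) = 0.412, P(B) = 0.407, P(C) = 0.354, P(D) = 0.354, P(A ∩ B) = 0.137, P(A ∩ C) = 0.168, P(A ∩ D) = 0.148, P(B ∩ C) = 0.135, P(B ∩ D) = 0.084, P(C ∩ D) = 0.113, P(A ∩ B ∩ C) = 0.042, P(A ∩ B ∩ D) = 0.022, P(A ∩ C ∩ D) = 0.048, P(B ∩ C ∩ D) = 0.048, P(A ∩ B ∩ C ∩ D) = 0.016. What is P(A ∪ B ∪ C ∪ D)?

0.886

P(A ∪ B ∪ C ∪ D) = 0.412 + 0.407 + 0.354 + 0.354 − 0.137 − 0.168 − 0.148 − 0.135 − 0.084 − 0.113 + 0.042 + 0.022 + 0.048 + 0.048 − 0.016 = 0.886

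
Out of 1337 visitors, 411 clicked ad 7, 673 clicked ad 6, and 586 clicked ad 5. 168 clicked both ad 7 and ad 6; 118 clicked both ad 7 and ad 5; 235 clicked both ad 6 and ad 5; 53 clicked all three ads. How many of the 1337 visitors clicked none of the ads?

Inclusion–exclusion gives
|union| = 411 + 673 + 586 − 168 − 118 − 235 + 53 = 1202
None: 1337 − 1202 = 135

135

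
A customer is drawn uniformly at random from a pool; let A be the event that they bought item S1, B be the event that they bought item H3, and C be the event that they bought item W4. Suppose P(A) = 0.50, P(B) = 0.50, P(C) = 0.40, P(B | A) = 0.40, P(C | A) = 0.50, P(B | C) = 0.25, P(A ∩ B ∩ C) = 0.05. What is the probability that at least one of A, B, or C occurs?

P(A ∩ B) = P(A)·P(B|A) = 0.50 × 0.40 = 0.20
P(A ∩ C) = P(A)·P(C|A) = 0.50 × 0.50 = 0.25
P(B ∩ C) = P(C)·P(B|C) = 0.40 × 0.25 = 0.10
P(A ∪ B ∪ C) = 0.50 + 0.50 + 0.40 − 0.20 − 0.25 − 0.10 + 0.05 = 0.90

0.90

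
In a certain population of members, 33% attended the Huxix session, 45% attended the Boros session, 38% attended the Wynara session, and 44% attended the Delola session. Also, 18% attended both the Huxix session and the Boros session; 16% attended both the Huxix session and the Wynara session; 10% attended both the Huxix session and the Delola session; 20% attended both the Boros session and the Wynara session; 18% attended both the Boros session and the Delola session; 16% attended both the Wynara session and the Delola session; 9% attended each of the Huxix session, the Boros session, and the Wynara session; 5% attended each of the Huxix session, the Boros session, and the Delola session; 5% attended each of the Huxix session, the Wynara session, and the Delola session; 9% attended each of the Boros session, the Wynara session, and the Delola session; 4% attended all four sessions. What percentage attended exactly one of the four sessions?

32%

Using the inclusion–exclusion count for exactly one event:
P(exactly one) = 33 + 45 + 38 + 44 − 2·18 − 2·16 − 2·10 − 2·20 − 2·18 − 2·16 + 3·9 + 3·5 + 3·5 + 3·9 − 4·4 = 32%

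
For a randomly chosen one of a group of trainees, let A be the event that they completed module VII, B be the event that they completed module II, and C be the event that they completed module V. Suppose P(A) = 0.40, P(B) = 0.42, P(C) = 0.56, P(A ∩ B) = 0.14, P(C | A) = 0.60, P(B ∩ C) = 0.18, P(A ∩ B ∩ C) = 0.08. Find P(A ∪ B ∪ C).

0.90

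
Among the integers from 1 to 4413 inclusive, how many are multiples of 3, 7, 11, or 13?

Inclusion–exclusion gives
⌊4413/3⌋ + ⌊4413/7⌋ + ⌊4413/11⌋ + ⌊4413/13⌋ − ⌊4413/21⌋ − ⌊4413/33⌋ − ⌊4413/39⌋ − ⌊4413/77⌋ − ⌊4413/91⌋ − ⌊4413/143⌋ + ⌊4413/231⌋ + ⌊4413/273⌋ + ⌊4413/429⌋ + ⌊4413/1001⌋ − ⌊4413/3003⌋ = 1471 + 630 + 401 + 339 − 210 − 133 − 113 − 57 − 48 − 30 + 19 + 16 + 10 + 4 − 1 = 2298

2298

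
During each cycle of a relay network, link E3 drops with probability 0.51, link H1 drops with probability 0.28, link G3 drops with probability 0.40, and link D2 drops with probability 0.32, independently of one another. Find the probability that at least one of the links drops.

0.8560576

P(none) = (1 − 0.51) × (1 − 0.28) × (1 − 0.40) × (1 − 0.32) = 0.49 × 0.72 × 0.60 × 0.68 = 0.1439424
P(at least one) = 1 − 0.1439424 = 0.8560576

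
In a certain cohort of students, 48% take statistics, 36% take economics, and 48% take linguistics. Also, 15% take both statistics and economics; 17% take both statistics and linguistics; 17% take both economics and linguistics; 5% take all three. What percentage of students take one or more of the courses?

P(at least one) = 48 + 36 + 48 − 15 − 17 − 17 + 5 = 88%

88%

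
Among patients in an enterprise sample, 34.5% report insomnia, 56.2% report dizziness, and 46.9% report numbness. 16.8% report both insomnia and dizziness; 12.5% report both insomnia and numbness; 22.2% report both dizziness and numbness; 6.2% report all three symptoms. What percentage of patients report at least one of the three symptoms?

P(at least one) = 34.5 + 56.2 + 46.9 − 16.8 − 12.5 − 22.2 + 6.2 = 92.3%

92.3%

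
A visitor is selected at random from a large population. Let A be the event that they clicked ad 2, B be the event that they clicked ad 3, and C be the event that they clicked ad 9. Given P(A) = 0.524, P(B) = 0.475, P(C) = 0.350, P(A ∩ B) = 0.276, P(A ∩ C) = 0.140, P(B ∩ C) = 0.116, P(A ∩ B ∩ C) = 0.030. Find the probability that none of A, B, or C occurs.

Inclusion–exclusion gives
P(A ∪ B ∪ C) = 0.524 + 0.475 + 0.350 − 0.276 − 0.140 − 0.116 + 0.030 = 0.847
P(none) = 1 − 0.847 = 0.153

0.153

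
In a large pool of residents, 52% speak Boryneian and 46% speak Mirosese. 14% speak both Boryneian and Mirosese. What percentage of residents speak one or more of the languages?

Apply inclusion-exclusion:
P(at least one) = 52 + 46 − 14 = 84%

84%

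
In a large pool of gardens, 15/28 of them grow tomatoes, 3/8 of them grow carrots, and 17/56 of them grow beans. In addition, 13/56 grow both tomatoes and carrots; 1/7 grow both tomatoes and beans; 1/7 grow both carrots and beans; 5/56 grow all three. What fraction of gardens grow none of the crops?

3/14

By inclusion–exclusion:
P(≥1) = 15/28 + 3/8 + 17/56 − 13/56 − 1/7 − 1/7 + 5/56 = 11/14
P(none) = 1 − 11/14 = 3/14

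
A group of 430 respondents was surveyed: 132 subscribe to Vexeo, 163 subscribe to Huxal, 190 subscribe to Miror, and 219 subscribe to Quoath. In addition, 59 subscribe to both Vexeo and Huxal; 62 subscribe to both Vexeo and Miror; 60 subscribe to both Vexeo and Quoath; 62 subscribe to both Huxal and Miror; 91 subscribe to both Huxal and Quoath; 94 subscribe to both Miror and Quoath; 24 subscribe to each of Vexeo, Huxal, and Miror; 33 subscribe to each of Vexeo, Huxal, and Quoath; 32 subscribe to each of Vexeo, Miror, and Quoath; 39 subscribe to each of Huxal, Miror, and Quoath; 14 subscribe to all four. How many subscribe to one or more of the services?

390

|union| = 132 + 163 + 190 + 219 − 59 − 62 − 60 − 62 − 91 − 94 + 24 + 33 + 32 + 39 − 14 = 390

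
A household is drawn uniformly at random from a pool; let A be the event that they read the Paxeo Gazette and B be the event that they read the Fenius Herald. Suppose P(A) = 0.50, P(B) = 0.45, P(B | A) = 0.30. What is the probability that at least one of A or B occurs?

0.80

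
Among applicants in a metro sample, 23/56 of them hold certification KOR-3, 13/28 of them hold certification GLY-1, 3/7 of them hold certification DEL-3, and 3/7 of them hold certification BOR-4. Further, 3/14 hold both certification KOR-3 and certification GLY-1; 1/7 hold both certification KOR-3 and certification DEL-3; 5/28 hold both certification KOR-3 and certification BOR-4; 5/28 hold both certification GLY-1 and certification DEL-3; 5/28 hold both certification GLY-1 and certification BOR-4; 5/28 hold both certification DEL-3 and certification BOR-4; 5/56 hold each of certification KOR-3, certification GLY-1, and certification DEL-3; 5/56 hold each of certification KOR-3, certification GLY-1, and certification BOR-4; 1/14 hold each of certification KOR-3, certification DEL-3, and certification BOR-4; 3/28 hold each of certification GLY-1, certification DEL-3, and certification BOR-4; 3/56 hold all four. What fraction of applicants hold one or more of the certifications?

P(at least one) = 23/56 + 13/28 + 3/7 + 3/7 − 3/14 − 1/7 − 5/28 − 5/28 − 5/28 − 5/28 + 5/56 + 5/56 + 1/14 + 3/28 − 3/56 = 27/28

27/28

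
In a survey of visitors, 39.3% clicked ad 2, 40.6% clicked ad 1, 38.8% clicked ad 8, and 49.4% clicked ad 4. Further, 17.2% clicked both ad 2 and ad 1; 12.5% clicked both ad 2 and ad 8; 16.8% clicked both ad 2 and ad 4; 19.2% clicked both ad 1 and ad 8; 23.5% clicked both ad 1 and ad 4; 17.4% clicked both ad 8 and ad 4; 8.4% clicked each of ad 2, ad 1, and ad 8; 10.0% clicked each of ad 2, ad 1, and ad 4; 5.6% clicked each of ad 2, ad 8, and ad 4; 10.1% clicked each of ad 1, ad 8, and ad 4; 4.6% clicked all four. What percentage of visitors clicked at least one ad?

91.0%

P(at least one) = 39.3 + 40.6 + 38.8 + 49.4 − 17.2 − 12.5 − 16.8 − 19.2 − 23.5 − 17.4 + 8.4 + 10.0 + 5.6 + 10.1 − 4.6 = 91.0%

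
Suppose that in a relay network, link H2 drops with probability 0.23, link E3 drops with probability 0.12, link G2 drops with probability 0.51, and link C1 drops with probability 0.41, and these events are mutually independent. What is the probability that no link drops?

0.19589416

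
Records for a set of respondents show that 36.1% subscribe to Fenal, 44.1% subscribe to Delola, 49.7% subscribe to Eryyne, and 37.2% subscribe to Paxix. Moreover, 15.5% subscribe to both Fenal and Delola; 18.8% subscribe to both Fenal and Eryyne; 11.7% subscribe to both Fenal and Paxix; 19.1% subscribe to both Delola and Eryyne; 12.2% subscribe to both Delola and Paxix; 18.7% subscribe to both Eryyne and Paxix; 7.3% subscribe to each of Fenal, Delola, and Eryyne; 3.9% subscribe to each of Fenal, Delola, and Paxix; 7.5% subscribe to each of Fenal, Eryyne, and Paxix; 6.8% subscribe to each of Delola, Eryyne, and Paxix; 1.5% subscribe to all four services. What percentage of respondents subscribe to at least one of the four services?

Using inclusion–exclusion:
P(at least one) = 36.1 + 44.1 + 49.7 + 37.2 − 15.5 − 18.8 − 11.7 − 19.1 − 12.2 − 18.7 + 7.3 + 3.9 + 7.5 + 6.8 − 1.5 = 95.1%

95.1%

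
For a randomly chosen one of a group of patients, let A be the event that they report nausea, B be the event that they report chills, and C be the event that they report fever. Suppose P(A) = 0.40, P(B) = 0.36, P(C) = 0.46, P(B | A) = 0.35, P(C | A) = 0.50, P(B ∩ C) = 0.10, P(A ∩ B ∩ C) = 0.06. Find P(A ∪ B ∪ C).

0.84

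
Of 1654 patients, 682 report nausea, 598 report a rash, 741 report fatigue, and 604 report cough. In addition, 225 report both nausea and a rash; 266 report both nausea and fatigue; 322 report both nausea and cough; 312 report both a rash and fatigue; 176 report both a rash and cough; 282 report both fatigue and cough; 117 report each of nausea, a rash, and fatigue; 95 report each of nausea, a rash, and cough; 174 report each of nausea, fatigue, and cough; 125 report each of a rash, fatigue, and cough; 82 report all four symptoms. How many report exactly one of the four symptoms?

664

By inclusion–exclusion (exactly-one form):
N(exactly one) = 682 + 598 + 741 + 604 − 2·225 − 2·266 − 2·322 − 2·312 − 2·176 − 2·282 + 3·117 + 3·95 + 3·174 + 3·125 − 4·82 = 664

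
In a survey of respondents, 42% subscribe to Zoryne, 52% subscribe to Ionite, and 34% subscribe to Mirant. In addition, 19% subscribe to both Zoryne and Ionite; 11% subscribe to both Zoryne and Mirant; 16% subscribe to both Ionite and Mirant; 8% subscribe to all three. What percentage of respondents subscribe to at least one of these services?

90%

P(at least one) = 42 + 52 + 34 − 19 − 11 − 16 + 8 = 90%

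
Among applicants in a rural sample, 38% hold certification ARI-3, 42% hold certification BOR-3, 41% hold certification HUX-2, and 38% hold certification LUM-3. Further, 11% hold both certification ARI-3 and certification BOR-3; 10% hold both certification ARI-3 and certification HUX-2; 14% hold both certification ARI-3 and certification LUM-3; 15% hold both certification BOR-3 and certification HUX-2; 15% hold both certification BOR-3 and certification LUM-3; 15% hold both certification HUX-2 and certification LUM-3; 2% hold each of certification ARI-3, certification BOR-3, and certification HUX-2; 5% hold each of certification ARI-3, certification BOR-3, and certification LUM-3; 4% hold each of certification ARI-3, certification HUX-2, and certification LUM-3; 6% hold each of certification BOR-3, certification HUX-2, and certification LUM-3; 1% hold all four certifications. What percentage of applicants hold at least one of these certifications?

95%

P(at least one) = 38 + 42 + 41 + 38 − 11 − 10 − 14 − 15 − 15 − 15 + 2 + 5 + 4 + 6 − 1 = 95%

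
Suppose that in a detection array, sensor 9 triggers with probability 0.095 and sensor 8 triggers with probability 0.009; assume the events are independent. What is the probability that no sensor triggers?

0.896855

Since the events are independent, P(none) is the product of the individual non-occurrence probabilities.
P(none) = (1 − 0.095) × (1 − 0.009) = 0.905 × 0.991 = 0.896855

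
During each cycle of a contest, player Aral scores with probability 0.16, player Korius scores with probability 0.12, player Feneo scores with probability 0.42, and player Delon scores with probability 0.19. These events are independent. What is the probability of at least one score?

P(none) = (1 − 0.16) × (1 − 0.12) × (1 − 0.42) × (1 − 0.19) = 0.84 × 0.88 × 0.58 × 0.81 = 0.34727616
P(at least one) = 1 − 0.34727616 = 0.65272384

0.65272384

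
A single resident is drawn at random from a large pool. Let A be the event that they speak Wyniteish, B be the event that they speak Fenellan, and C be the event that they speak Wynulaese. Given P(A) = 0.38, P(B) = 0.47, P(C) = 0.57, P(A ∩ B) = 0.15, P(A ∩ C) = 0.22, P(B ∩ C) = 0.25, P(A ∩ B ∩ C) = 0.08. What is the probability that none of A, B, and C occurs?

Apply inclusion-exclusion:
P(A ∪ B ∪ C) = 0.38 + 0.47 + 0.57 − 0.15 − 0.22 − 0.25 + 0.08 = 0.88
P(none) = 1 − 0.88 = 0.12

0.12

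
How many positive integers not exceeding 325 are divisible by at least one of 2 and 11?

177

floor(325/2) + floor(325/11) − floor(325/22) = 162 + 29 − 14 = 177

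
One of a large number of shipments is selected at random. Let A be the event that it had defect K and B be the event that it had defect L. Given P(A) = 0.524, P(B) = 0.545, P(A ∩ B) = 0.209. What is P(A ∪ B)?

0.860

P(A ∪ B) = 0.524 + 0.545 − 0.209 = 0.860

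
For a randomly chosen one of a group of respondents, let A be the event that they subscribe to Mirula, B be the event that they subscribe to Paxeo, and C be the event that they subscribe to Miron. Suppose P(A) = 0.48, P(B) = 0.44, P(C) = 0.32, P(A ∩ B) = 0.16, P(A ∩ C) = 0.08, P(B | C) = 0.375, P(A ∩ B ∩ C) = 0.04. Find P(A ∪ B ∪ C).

P(B ∩ C) = P(C)·P(B|C) = 0.32 × 0.375 = 0.12
Inclusion–exclusion gives
P(A ∪ B ∪ C) = 0.48 + 0.44 + 0.32 − 0.16 − 0.08 − 0.12 + 0.04 = 0.92

0.92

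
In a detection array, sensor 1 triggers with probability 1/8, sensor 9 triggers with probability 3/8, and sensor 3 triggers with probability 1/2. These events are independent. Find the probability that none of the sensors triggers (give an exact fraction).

Since the events are independent, P(none) is the product of the individual non-occurrence probabilities.
P(none) = (1 − 1/8) × (1 − 3/8) × (1 − 1/2) = 7/8 × 5/8 × 1/2 = 35/128

35/128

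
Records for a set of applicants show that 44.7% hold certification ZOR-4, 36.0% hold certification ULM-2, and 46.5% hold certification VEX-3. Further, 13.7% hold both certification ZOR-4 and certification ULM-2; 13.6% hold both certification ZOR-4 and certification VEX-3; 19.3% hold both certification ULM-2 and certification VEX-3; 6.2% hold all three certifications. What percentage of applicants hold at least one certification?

86.8%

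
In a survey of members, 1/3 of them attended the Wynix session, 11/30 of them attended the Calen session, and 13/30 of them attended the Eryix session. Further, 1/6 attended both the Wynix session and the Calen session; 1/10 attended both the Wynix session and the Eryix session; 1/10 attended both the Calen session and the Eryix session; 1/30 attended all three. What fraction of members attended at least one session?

4/5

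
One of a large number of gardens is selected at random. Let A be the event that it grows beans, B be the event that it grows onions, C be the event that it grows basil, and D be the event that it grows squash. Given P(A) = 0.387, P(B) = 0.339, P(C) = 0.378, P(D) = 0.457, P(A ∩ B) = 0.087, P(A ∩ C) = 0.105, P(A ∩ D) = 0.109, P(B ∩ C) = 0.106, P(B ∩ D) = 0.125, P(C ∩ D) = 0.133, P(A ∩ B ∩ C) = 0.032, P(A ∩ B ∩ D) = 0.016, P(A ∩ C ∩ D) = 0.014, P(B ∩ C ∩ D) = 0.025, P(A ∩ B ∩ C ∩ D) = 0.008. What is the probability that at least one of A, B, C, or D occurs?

0.975

P(A ∪ B ∪ C ∪ D) = 0.387 + 0.339 + 0.378 + 0.457 − 0.087 − 0.105 − 0.109 − 0.106 − 0.125 − 0.133 + 0.032 + 0.016 + 0.014 + 0.025 − 0.008 = 0.975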